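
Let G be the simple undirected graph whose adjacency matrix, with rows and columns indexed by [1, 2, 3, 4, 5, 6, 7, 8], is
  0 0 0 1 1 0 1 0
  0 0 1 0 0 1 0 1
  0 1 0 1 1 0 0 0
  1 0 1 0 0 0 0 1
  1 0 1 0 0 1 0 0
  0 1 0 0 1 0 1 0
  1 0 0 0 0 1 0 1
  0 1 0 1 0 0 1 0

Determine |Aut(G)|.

G is 3-regular and bipartite on 2^3 = 8 vertices with girth 4; it is the hypercube graph Q_3. Aut(Q_3) consists of the signed permutations of the 3 coordinate axes: 3! permutations times 2^3 sign flips, so |Aut| = 2^3·3! = 48.

48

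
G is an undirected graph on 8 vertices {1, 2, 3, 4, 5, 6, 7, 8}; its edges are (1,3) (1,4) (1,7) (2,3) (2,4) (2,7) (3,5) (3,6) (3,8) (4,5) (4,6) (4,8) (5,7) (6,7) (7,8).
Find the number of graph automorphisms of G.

720

The vertices split by degree into {3, 4, 7} (degree 5) and {1, 2, 5, 6, 8} (degree 3); every edge runs between the two parts, so G is the complete bipartite graph K_{3,5}. The parts have unequal sizes, so no automorphism swaps them; each part is permuted independently, giving S_3 × S_5 of order 3!·5! = 720.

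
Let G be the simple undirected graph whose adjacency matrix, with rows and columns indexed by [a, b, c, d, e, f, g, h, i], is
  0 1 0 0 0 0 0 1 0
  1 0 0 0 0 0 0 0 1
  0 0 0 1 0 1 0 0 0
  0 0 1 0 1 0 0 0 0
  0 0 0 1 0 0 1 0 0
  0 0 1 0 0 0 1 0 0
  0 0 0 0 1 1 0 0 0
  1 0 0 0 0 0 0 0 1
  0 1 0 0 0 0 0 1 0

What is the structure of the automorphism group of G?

G has two connected components, {c, d, e, f, g} and {a, b, h, i}; each is 2-regular, so G = C_5 ⊔ C_4. The components are non-isomorphic (different sizes), so Aut(G) = Aut(C_5) × Aut(C_4) = D_5 × D_4 of order 10·8 = 80.

D_5 × D_4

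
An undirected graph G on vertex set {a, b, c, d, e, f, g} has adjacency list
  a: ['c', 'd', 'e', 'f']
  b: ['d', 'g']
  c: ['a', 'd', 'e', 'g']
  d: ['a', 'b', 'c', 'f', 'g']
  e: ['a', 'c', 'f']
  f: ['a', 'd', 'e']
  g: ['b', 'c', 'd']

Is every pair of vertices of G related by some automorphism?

No

Vertex b is the only vertex of degree 2, so every automorphism fixes it; G is not vertex-transitive.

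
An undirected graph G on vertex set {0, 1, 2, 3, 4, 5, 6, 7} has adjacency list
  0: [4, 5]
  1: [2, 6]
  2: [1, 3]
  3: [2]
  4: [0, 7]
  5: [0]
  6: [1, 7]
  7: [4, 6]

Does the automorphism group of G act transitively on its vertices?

Automorphisms preserve degree, but G has vertices of degree 1 and vertices of degree 2; no automorphism maps one to the other, so G is not vertex-transitive.

No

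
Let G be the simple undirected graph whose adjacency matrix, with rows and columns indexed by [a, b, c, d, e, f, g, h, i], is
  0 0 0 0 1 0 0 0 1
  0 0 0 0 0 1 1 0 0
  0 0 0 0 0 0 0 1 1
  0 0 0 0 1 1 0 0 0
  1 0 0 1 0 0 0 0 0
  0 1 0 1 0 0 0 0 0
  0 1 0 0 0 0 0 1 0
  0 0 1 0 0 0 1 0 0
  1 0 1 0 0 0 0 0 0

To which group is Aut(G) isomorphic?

G is 2-regular and connected on 9 vertices, i.e. the cycle C_9. The automorphisms of the 9-cycle are exactly the symmetries of a regular 9-gon: the dihedral group D_9, |D_9| = 18.

D_9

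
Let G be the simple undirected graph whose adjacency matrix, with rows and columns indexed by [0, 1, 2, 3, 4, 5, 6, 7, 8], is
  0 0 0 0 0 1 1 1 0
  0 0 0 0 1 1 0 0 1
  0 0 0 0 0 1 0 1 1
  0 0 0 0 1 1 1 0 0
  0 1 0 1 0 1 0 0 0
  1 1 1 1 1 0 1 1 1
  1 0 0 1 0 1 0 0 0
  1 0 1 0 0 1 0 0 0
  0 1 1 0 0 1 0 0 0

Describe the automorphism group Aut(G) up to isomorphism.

Vertex 5 is the unique vertex of degree 8; the remaining 8 vertices each have degree 3 and induce a cycle, so G is the wheel on 9 vertices with hub 5. With the hub fixed, the remaining symmetry is that of the rim cycle C_8, giving the dihedral group D_8.

the dihedral group of order 16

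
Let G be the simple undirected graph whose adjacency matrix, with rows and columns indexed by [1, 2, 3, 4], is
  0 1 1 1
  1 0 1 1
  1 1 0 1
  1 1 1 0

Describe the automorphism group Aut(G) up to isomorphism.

S_4

All 4 vertices are pairwise adjacent: G = K_4. Any permutation of the 4 vertices preserves K_4, so Aut(K_4) = S_4 of order 4! = 24.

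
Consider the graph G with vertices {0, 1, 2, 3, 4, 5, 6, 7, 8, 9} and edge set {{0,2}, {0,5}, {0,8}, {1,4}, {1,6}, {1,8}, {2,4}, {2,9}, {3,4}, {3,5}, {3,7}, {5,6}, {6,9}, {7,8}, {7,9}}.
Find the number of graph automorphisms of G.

120

G is 3-regular on 10 vertices with no triangles and no 4-cycles (girth 5): this is the Petersen graph. It is a classical fact that the Petersen graph has automorphism group S_5 (order 120), arising from its description as the Kneser graph K(5,2).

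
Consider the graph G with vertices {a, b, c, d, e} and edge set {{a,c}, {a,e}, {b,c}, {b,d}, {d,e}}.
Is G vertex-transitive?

Every vertex has degree 2 and the graph is connected, so G is the 5-cycle C_5. C_5 has 5 rotations and 5 reflections, so Aut(C_5) ≅ D_5 of order 10. Under this action every vertex can be carried to every other, so G is vertex-transitive.

Yes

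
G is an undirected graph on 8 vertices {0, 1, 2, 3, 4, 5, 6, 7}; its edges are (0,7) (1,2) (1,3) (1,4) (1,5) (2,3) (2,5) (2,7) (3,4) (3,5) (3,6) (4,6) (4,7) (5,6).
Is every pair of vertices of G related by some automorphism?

Vertex 0 is the only vertex of degree 1, so every automorphism fixes it; G is not vertex-transitive.

No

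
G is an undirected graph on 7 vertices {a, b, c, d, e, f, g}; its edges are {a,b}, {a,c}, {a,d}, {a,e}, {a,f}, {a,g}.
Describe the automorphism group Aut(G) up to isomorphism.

the symmetric group on 6 letters

Vertex a has degree 6 and every other vertex has degree 1, so G is the star K_{1,6} with centre a. Any automorphism fixes the centre and permutes the 6 leaves freely, so Aut(G) ≅ S_6 of order 6! = 720.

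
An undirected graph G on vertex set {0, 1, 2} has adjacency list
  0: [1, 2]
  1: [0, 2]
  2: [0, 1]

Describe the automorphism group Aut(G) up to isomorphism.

S_3

Every vertex has degree 2, so G is the complete graph K_3. Every bijection on the vertex set is an automorphism of K_3; hence Aut(K_3) ≅ S_3, order 6.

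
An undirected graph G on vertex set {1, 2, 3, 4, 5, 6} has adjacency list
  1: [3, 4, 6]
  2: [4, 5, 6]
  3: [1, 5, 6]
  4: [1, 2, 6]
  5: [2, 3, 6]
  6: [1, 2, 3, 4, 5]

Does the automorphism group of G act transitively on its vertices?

No

Vertex 6 is the only vertex of degree 5, so every automorphism fixes it; G is not vertex-transitive.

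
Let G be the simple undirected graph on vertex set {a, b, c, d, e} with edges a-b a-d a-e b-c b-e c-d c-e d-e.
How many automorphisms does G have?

Vertex e is the unique vertex of degree 4; the remaining 4 vertices each have degree 3 and induce a cycle, so G is the wheel on 5 vertices with hub e. Every automorphism fixes the hub and acts on the rim 4-cycle, so Aut(G) ≅ Aut(C_4) = D_4 of order 8.

8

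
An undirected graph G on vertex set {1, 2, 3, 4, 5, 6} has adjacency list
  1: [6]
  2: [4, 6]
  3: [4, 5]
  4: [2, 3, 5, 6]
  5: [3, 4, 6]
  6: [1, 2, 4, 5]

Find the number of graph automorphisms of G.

Degrees alone do not determine every vertex (e.g. 2 and 3 both have degree 2), but their neighbour-degree multisets differ: N(2) has degrees [4, 4] while N(3) has degrees [3, 4]. Repeating this refinement separates all vertices, so the only automorphism is the identity.

1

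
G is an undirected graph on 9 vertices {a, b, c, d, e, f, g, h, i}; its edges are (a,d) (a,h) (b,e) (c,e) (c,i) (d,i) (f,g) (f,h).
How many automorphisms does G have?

2

The degree sequence is [2, 1, 2, 2, 2, 2, 1, 2, 2]; the two degree-1 vertices b and g are the ends of a path, so G = P_9. A path has exactly one nontrivial symmetry — reversal — giving Aut(G) of order 2.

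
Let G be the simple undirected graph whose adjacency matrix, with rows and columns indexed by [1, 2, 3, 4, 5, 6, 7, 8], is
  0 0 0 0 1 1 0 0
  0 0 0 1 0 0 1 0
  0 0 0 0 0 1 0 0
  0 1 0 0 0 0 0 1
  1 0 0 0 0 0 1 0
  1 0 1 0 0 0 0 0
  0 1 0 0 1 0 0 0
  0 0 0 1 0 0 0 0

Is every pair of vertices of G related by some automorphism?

No

Automorphisms preserve degree, but G has vertices of degree 1 and vertices of degree 2; no automorphism maps one to the other, so G is not vertex-transitive.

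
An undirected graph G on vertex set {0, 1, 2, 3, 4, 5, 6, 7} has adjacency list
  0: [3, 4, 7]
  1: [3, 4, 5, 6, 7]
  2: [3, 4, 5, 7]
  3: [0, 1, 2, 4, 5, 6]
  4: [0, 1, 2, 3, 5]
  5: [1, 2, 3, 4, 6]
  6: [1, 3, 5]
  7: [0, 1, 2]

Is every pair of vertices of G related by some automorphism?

Vertex 2 is the only vertex of degree 4, so every automorphism fixes it; G is not vertex-transitive.

No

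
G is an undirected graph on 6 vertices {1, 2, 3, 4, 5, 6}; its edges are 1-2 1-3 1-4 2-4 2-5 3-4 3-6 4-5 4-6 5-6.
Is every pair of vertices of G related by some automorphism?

No

Vertex 4 is the only vertex of degree 5, so every automorphism fixes it; G is not vertex-transitive.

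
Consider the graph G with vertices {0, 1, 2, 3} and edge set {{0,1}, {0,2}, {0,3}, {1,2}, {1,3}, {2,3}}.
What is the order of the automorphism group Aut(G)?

Every vertex has degree 3, so G is the complete graph K_4. Every bijection on the vertex set is an automorphism of K_4; hence Aut(K_4) ≅ S_4, order 24.

24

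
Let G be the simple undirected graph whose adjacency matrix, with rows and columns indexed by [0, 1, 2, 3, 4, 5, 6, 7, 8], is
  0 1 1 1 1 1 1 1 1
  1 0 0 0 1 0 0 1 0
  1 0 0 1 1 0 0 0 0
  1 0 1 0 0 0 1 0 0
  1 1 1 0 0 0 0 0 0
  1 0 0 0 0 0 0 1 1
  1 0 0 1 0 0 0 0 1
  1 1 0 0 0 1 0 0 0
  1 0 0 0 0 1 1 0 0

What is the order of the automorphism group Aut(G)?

16

Vertex 0 is the unique vertex of degree 8; the remaining 8 vertices each have degree 3 and induce a cycle, so G is the wheel on 9 vertices with hub 0. With the hub fixed, the remaining symmetry is that of the rim cycle C_8, giving the dihedral group D_8.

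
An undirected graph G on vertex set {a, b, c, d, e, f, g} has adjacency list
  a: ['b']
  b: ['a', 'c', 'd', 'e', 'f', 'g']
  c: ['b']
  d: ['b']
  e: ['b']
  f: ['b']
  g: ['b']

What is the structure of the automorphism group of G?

the symmetric group on 6 letters

Vertex b has degree 6 and every other vertex has degree 1, so G is the star K_{1,6} with centre b. Any automorphism fixes the centre and permutes the 6 leaves freely, so Aut(G) ≅ S_6 of order 6! = 720.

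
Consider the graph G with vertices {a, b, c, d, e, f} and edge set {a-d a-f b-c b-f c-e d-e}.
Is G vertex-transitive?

Every vertex has degree 2 and the graph is connected, so G is the 6-cycle C_6. The automorphisms of the 6-cycle are exactly the symmetries of a regular 6-gon: the dihedral group D_6, |D_6| = 12. This group acts transitively on the 6 vertices.

Yes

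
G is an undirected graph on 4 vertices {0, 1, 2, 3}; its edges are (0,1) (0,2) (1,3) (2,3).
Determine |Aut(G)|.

8

G is 2-regular and bipartite on 2^2 = 4 vertices with girth 4; it is the hypercube graph Q_2. The symmetry group of the 2-cube is the hyperoctahedral group B_2 = Z_2 ≀ S_2, of order 2^2·2! = 8.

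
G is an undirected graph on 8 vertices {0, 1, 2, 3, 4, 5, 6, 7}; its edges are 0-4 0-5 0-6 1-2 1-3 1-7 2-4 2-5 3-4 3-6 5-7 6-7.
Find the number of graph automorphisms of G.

48

G is 3-regular and bipartite on 2^3 = 8 vertices with girth 4; it is the hypercube graph Q_3. The symmetry group of the 3-cube is the hyperoctahedral group B_3 = Z_2 ≀ S_3, of order 2^3·3! = 48.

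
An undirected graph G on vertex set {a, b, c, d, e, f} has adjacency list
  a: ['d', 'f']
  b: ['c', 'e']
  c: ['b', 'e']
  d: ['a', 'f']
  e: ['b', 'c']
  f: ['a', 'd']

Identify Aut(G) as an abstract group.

(D_3 × D_3) ⋊ Z_2

G has two connected components, {a, d, f} and {b, c, e}; each is 2-regular, so G = C_3 ⊔ C_3. Aut of a disjoint union of two copies of C_3 is the wreath product D_3 ≀ Z_2, of order 2·6² = 72.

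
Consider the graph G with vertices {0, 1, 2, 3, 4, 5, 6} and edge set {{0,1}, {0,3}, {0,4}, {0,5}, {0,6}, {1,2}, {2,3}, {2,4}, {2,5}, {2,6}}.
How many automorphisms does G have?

The vertices split by degree into {0, 2} (degree 5) and {1, 3, 4, 5, 6} (degree 2); every edge runs between the two parts, so G is the complete bipartite graph K_{2,5}. Automorphisms preserve the bipartition setwise (since the parts differ in size) and act as S_5 × S_2 within it; |Aut| = 240.

240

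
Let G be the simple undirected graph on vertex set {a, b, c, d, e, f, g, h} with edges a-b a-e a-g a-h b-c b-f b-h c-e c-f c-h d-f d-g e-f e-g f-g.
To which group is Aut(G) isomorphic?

The degree sequence is [4, 4, 4, 2, 4, 5, 4, 3]. Checking the degree-preserving permutations of the vertex set shows that none except the identity preserves every edge, so Aut(G) is trivial.

1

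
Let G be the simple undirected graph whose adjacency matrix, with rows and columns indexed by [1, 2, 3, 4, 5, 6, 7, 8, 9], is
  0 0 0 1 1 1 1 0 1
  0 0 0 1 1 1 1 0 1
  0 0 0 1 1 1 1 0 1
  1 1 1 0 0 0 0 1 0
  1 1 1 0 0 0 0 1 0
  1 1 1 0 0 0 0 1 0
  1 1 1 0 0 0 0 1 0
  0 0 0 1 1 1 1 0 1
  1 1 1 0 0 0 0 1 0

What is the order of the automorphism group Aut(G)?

The vertices split by degree into {1, 2, 3, 8} (degree 5) and {4, 5, 6, 7, 9} (degree 4); every edge runs between the two parts, so G is the complete bipartite graph K_{4,5}. Automorphisms preserve the bipartition setwise (since the parts differ in size) and act as S_4 × S_5 within it; |Aut| = 2880.

2880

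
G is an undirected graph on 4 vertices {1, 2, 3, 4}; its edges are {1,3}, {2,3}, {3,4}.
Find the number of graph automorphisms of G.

Vertex 3 has degree 3 and every other vertex has degree 1, so G is the star K_{1,3} with centre 3. Any automorphism fixes the centre and permutes the 3 leaves freely, so Aut(G) ≅ S_3 of order 3! = 6.

6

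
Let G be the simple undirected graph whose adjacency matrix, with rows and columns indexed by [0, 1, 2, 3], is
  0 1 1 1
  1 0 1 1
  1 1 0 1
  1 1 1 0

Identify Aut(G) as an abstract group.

S_4

All 4 vertices are pairwise adjacent: G = K_4. Any permutation of the 4 vertices preserves K_4, so Aut(K_4) = S_4 of order 4! = 24.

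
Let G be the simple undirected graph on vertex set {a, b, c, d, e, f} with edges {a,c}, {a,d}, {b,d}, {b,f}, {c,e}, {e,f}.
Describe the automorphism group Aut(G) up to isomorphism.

the dihedral group of order 12

Every vertex has degree 2 and the graph is connected, so G is the 6-cycle C_6. The automorphisms of the 6-cycle are exactly the symmetries of a regular 6-gon: the dihedral group D_6, |D_6| = 12.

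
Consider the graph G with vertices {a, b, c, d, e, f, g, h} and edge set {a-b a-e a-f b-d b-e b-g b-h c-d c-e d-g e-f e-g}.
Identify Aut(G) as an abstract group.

The degree sequence is [3, 5, 2, 3, 5, 2, 3, 1]. Checking the degree-preserving permutations of the vertex set shows that none except the identity preserves every edge, so Aut(G) is trivial.

the trivial group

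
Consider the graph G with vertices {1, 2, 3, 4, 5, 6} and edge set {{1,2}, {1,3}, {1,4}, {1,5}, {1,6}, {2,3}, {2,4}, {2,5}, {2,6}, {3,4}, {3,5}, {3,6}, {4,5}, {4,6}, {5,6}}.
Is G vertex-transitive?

All 6 vertices are pairwise adjacent: G = K_6. Every bijection on the vertex set is an automorphism of K_6; hence Aut(K_6) ≅ S_6, order 720. Under this action every vertex can be carried to every other, so G is vertex-transitive.

Yes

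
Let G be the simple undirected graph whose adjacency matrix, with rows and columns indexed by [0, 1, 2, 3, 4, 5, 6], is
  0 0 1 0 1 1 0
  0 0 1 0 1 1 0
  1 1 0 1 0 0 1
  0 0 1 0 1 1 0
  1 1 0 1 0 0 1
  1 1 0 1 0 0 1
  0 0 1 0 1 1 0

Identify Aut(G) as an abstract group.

S_4 × S_3

The vertices split by degree into {2, 4, 5} (degree 4) and {0, 1, 3, 6} (degree 3); every edge runs between the two parts, so G is the complete bipartite graph K_{3,4}. Automorphisms preserve the bipartition setwise (since the parts differ in size) and act as S_4 × S_3 within it; |Aut| = 144.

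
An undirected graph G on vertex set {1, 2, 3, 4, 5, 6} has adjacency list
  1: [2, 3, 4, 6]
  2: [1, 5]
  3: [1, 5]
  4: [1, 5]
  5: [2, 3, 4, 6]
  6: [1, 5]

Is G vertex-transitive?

Automorphisms preserve degree, but G has vertices of degree 2 and vertices of degree 4; no automorphism maps one to the other, so G is not vertex-transitive.

No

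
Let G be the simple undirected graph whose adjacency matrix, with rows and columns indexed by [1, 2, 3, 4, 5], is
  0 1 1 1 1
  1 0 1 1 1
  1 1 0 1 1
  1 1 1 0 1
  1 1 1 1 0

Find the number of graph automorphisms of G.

120

All 5 vertices are pairwise adjacent: G = K_5. Every bijection on the vertex set is an automorphism of K_5; hence Aut(K_5) ≅ S_5, order 120.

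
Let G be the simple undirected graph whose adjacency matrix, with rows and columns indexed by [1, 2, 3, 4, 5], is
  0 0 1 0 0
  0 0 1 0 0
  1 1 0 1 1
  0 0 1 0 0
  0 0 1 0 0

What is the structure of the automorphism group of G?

the symmetric group on 4 letters

Vertex 3 has degree 4 and every other vertex has degree 1, so G is the star K_{1,4} with centre 3. The 4 leaves are pairwise interchangeable while the centre is fixed, giving Aut(G) = S_4.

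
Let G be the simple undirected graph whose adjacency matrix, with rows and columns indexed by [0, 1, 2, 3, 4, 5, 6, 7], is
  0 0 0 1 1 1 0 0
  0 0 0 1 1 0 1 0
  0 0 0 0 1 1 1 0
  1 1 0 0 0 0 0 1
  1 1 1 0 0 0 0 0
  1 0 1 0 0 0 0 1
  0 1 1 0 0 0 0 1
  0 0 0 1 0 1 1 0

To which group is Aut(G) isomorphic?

Z_2^3 ⋊ S_3

G is 3-regular and bipartite on 2^3 = 8 vertices with girth 4; it is the hypercube graph Q_3. Aut(Q_3) consists of the signed permutations of the 3 coordinate axes: 3! permutations times 2^3 sign flips, so |Aut| = 2^3·3! = 48.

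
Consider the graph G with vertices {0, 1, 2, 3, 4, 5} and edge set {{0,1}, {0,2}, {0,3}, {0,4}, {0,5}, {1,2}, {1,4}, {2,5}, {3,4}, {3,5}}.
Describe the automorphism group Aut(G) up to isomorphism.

Vertex 0 is the unique vertex of degree 5; the remaining 5 vertices each have degree 3 and induce a cycle, so G is the wheel on 6 vertices with hub 0. Every automorphism fixes the hub and acts on the rim 5-cycle, so Aut(G) ≅ Aut(C_5) = D_5 of order 10.

D_5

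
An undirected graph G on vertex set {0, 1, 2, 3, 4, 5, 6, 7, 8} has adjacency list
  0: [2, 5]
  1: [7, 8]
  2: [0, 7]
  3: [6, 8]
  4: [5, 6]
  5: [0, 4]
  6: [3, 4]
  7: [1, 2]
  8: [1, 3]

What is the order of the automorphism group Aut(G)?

18

G is 2-regular and connected on 9 vertices, i.e. the cycle C_9. The automorphisms of the 9-cycle are exactly the symmetries of a regular 9-gon: the dihedral group D_9, |D_9| = 18.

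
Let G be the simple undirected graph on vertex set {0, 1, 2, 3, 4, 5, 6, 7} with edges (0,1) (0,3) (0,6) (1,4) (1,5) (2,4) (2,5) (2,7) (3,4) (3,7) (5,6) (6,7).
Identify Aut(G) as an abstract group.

G is 3-regular and bipartite on 2^3 = 8 vertices with girth 4; it is the hypercube graph Q_3. The symmetry group of the 3-cube is the hyperoctahedral group B_3 = Z_2 ≀ S_3, of order 2^3·3! = 48.

Z_2^3 ⋊ S_3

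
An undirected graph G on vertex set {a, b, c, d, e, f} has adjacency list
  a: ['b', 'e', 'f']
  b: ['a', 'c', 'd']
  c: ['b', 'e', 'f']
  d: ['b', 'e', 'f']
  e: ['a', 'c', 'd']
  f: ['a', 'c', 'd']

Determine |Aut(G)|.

G is 3-regular and bipartite with parts {a, c, d} and {b, e, f} (each part is independent and every cross-pair is an edge), so G = K_{3,3}. Each part can be permuted independently (S_3 × S_3) and the two equal-size parts can also be swapped, giving (S_3 × S_3) ⋊ Z_2 of order 2·(3!)² = 72.

72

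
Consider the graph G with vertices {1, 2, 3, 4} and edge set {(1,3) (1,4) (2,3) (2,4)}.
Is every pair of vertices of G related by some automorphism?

G is 2-regular and bipartite on 2^2 = 4 vertices with girth 4; it is the hypercube graph Q_2. Aut(Q_2) consists of the signed permutations of the 2 coordinate axes: 2! permutations times 2^2 sign flips, so |Aut| = 2^2·2! = 8. This group acts transitively on the 4 vertices.

Yes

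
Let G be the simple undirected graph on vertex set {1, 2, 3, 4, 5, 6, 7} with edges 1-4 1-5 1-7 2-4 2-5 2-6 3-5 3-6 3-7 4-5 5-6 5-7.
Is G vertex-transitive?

No

Vertex 5 is the only vertex of degree 6, so every automorphism fixes it; G is not vertex-transitive.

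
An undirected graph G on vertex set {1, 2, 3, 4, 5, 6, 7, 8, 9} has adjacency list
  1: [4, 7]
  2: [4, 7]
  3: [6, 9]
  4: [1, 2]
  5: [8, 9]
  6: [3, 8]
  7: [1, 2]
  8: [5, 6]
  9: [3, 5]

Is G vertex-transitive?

G has two connected components, {3, 5, 6, 8, 9} and {1, 2, 4, 7}; each is 2-regular, so G = C_5 ⊔ C_4. The orbit of 1 under Aut(G) is {1, 2, 4, 7}, which does not contain 3, so G is not vertex-transitive.

No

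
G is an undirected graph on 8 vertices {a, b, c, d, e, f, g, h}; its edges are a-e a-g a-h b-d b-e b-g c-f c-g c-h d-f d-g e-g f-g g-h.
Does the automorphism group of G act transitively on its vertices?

No

Vertex g is the only vertex of degree 7, so every automorphism fixes it; G is not vertex-transitive.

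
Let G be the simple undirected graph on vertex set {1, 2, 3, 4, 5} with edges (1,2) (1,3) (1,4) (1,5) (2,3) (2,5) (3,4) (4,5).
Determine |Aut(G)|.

8

Vertex 1 is the unique vertex of degree 4; the remaining 4 vertices each have degree 3 and induce a cycle, so G is the wheel on 5 vertices with hub 1. Every automorphism fixes the hub and acts on the rim 4-cycle, so Aut(G) ≅ Aut(C_4) = D_4 of order 8.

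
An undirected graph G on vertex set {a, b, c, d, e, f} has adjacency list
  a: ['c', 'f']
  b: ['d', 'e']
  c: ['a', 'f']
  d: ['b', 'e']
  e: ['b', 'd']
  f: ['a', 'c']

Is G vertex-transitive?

Yes

G has two connected components, {a, c, f} and {b, d, e}; each is 2-regular, so G = C_3 ⊔ C_3. Aut of a disjoint union of two copies of C_3 is the wreath product D_3 ≀ Z_2, of order 2·6² = 72. Under this action every vertex can be carried to every other, so G is vertex-transitive.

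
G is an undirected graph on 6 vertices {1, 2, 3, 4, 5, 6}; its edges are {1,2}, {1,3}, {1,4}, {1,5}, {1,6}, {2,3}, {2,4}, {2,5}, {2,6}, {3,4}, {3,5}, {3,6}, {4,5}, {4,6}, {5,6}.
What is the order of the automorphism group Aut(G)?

All 6 vertices are pairwise adjacent: G = K_6. Any permutation of the 6 vertices preserves K_6, so Aut(K_6) = S_6 of order 6! = 720.

720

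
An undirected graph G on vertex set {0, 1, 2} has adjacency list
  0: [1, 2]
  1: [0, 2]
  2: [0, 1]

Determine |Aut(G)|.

Every vertex has degree 2, so G is the complete graph K_3. Any permutation of the 3 vertices preserves K_3, so Aut(K_3) = S_3 of order 3! = 6.

6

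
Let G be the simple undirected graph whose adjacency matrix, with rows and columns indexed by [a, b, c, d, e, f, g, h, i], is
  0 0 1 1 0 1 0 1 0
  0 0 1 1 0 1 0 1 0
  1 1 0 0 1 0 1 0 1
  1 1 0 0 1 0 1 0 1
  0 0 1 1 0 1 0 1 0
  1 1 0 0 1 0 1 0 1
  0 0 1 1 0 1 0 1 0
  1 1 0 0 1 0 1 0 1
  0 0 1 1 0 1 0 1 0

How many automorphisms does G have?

2880

The vertices split by degree into {c, d, f, h} (degree 5) and {a, b, e, g, i} (degree 4); every edge runs between the two parts, so G is the complete bipartite graph K_{4,5}. The parts have unequal sizes, so no automorphism swaps them; each part is permuted independently, giving S_4 × S_5 of order 4!·5! = 2880.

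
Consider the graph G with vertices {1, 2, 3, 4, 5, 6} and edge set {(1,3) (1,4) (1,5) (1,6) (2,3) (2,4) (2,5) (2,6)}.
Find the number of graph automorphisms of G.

48

The vertices split by degree into {1, 2} (degree 4) and {3, 4, 5, 6} (degree 2); every edge runs between the two parts, so G is the complete bipartite graph K_{2,4}. The parts have unequal sizes, so no automorphism swaps them; each part is permuted independently, giving S_2 × S_4 of order 2!·4! = 48.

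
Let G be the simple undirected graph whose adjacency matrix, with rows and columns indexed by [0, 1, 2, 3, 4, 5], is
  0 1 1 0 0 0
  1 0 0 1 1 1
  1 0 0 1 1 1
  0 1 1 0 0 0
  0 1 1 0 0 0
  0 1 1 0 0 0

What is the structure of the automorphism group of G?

S_4 × S_2

The vertices split by degree into {1, 2} (degree 4) and {0, 3, 4, 5} (degree 2); every edge runs between the two parts, so G is the complete bipartite graph K_{2,4}. Automorphisms preserve the bipartition setwise (since the parts differ in size) and act as S_4 × S_2 within it; |Aut| = 48.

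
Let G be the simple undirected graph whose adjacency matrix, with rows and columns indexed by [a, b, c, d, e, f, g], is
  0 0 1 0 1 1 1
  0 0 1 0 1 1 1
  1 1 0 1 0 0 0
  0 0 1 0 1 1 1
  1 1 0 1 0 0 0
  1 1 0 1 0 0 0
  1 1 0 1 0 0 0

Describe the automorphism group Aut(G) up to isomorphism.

S_4 × S_3

The vertices split by degree into {a, b, d} (degree 4) and {c, e, f, g} (degree 3); every edge runs between the two parts, so G is the complete bipartite graph K_{3,4}. The parts have unequal sizes, so no automorphism swaps them; each part is permuted independently, giving S_4 × S_3 of order 4!·3! = 144.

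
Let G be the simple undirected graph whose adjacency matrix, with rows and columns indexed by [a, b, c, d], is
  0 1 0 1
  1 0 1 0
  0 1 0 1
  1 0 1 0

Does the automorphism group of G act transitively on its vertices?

Every vertex has degree 2 and the graph is connected, so G is the 4-cycle C_4. The automorphisms of the 4-cycle are exactly the symmetries of a regular 4-gon: the dihedral group D_4, |D_4| = 8. This group acts transitively on the 4 vertices.

Yes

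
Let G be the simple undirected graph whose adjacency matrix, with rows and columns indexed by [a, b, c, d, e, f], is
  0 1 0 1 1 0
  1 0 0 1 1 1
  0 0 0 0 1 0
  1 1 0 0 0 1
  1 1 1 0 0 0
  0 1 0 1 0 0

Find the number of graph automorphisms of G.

1

Degrees alone do not determine every vertex (e.g. a and d both have degree 3), but their neighbour-degree multisets differ: N(a) has degrees [3, 3, 4] while N(d) has degrees [2, 3, 4]. Repeating this refinement separates all vertices, so the only automorphism is the identity.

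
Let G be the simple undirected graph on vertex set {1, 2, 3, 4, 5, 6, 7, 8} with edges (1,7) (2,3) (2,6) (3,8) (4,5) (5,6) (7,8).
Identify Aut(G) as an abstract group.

C_2

The degree sequence is [1, 2, 2, 1, 2, 2, 2, 2]; the two degree-1 vertices 1 and 4 are the ends of a path, so G = P_8. The only nontrivial automorphism of a path is the end-to-end reflection, so Aut(G) ≅ Z_2.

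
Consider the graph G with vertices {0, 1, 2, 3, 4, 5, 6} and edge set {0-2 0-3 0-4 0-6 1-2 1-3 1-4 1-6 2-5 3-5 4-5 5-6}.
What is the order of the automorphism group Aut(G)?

144

The vertices split by degree into {0, 1, 5} (degree 4) and {2, 3, 4, 6} (degree 3); every edge runs between the two parts, so G is the complete bipartite graph K_{3,4}. Automorphisms preserve the bipartition setwise (since the parts differ in size) and act as S_3 × S_4 within it; |Aut| = 144.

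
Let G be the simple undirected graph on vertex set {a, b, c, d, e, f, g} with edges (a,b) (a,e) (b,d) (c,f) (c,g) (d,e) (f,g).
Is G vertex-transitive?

No

G has two connected components, {a, b, d, e} and {c, f, g}; each is 2-regular, so G = C_4 ⊔ C_3. The orbit of a under Aut(G) is {a, b, d, e}, which does not contain c, so G is not vertex-transitive.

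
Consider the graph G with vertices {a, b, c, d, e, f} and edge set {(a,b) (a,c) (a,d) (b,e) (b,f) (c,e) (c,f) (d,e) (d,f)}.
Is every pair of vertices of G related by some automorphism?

G is 3-regular and bipartite with parts {a, e, f} and {b, c, d} (each part is independent and every cross-pair is an edge), so G = K_{3,3}. Aut(K_{3,3}) is the wreath product S_3 ≀ Z_2: permute within each part, then optionally swap the parts; |Aut| = 2·(3!)² = 72. Under this action every vertex can be carried to every other, so G is vertex-transitive.

Yes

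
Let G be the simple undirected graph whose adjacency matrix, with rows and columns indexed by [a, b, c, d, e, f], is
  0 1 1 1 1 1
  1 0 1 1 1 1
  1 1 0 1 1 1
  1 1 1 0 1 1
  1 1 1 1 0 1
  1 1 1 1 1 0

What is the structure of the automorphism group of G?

S_6

All 6 vertices are pairwise adjacent: G = K_6. Every bijection on the vertex set is an automorphism of K_6; hence Aut(K_6) ≅ S_6, order 720.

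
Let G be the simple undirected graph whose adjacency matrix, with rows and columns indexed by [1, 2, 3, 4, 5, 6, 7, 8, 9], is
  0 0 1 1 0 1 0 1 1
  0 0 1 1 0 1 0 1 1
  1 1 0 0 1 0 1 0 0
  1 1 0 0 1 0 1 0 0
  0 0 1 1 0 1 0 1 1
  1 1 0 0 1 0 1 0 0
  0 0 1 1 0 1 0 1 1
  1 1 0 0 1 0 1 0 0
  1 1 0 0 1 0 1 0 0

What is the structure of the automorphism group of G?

The vertices split by degree into {1, 2, 5, 7} (degree 5) and {3, 4, 6, 8, 9} (degree 4); every edge runs between the two parts, so G is the complete bipartite graph K_{4,5}. Automorphisms preserve the bipartition setwise (since the parts differ in size) and act as S_5 × S_4 within it; |Aut| = 2880.

S_5 × S_4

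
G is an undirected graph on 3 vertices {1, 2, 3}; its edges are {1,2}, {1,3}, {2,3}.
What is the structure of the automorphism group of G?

All 3 vertices are pairwise adjacent: G = K_3. Any permutation of the 3 vertices preserves K_3, so Aut(K_3) = S_3 of order 3! = 6.

the symmetric group on 3 letters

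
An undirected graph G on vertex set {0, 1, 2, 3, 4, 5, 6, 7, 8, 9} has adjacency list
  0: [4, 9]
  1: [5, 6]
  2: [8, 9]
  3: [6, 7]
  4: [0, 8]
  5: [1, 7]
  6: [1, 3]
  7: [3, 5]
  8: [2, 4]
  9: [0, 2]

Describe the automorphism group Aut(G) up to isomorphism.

(D_5 × D_5) ⋊ Z_2

G has two connected components, {0, 2, 4, 8, 9} and {1, 3, 5, 6, 7}; each is 2-regular, so G = C_5 ⊔ C_5. Aut of a disjoint union of two copies of C_5 is the wreath product D_5 ≀ Z_2, of order 2·10² = 200.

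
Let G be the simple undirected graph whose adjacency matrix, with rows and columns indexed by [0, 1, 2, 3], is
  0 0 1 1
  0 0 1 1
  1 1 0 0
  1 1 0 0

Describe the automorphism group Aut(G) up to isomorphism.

Every vertex has degree 2 and the graph is connected, so G is the 4-cycle C_4. The automorphisms of the 4-cycle are exactly the symmetries of a regular 4-gon: the dihedral group D_4, |D_4| = 8.

D_4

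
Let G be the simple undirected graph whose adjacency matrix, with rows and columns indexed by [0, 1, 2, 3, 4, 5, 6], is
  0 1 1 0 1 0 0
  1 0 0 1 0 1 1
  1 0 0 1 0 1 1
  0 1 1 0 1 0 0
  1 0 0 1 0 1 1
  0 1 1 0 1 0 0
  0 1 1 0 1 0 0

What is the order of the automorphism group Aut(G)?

The vertices split by degree into {1, 2, 4} (degree 4) and {0, 3, 5, 6} (degree 3); every edge runs between the two parts, so G is the complete bipartite graph K_{3,4}. The parts have unequal sizes, so no automorphism swaps them; each part is permuted independently, giving S_3 × S_4 of order 3!·4! = 144.

144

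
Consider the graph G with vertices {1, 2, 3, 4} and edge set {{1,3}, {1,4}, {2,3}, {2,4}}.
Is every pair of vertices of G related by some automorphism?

Yes

Every vertex has degree 2 and the graph is connected, so G is the 4-cycle C_4. The automorphisms of the 4-cycle are exactly the symmetries of a regular 4-gon: the dihedral group D_4, |D_4| = 8. This group acts transitively on the 4 vertices.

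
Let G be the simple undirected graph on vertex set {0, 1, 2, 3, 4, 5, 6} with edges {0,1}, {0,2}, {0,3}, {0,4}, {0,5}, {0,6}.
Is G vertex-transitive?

Vertex 0 is the only vertex of degree 6, so every automorphism fixes it; G is not vertex-transitive.

No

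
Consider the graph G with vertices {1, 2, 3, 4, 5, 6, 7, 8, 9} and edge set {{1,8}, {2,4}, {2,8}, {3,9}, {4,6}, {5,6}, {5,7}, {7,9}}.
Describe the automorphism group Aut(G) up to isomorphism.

Z_2

The degree sequence is [1, 2, 1, 2, 2, 2, 2, 2, 2]; the two degree-1 vertices 1 and 3 are the ends of a path, so G = P_9. A path has exactly one nontrivial symmetry — reversal — giving Aut(G) of order 2.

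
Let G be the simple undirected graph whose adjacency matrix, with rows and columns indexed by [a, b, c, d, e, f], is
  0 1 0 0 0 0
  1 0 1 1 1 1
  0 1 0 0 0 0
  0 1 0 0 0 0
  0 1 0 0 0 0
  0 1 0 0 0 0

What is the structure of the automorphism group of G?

Vertex b has degree 5 and every other vertex has degree 1, so G is the star K_{1,5} with centre b. Any automorphism fixes the centre and permutes the 5 leaves freely, so Aut(G) ≅ S_5 of order 5! = 120.

S_5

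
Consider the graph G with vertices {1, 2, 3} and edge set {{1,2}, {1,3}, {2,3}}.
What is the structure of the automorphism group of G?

S_3

All 3 vertices are pairwise adjacent: G = K_3. Every bijection on the vertex set is an automorphism of K_3; hence Aut(K_3) ≅ S_3, order 6.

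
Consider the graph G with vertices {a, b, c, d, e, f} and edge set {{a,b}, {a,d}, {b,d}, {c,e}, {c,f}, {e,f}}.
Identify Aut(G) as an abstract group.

G has two connected components, {a, b, d} and {c, e, f}; each is 2-regular, so G = C_3 ⊔ C_3. Aut of a disjoint union of two copies of C_3 is the wreath product D_3 ≀ Z_2, of order 2·6² = 72.

(D_3 × D_3) ⋊ Z_2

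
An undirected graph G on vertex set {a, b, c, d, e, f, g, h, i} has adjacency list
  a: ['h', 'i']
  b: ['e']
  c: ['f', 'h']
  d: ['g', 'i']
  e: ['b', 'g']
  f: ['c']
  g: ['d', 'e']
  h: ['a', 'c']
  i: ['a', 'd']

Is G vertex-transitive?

No

Automorphisms preserve degree, but G has vertices of degree 1 and vertices of degree 2; no automorphism maps one to the other, so G is not vertex-transitive.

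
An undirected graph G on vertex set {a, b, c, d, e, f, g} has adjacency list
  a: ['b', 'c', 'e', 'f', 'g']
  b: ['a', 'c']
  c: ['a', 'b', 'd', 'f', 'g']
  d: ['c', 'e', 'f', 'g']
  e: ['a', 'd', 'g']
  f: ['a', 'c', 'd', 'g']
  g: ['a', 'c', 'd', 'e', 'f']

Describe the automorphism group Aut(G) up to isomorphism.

1

Degrees alone do not determine every vertex (e.g. a and c both have degree 5), but their neighbour-degree multisets differ: N(a) has degrees [2, 3, 4, 5, 5] while N(c) has degrees [2, 4, 4, 5, 5]. Repeating this refinement separates all vertices, so the only automorphism is the identity.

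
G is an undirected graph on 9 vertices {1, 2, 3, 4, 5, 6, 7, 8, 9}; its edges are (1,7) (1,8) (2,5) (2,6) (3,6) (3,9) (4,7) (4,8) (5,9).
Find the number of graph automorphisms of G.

80

G has two connected components, {2, 3, 5, 6, 9} and {1, 4, 7, 8}; each is 2-regular, so G = C_5 ⊔ C_4. The components are non-isomorphic (different sizes), so Aut(G) = Aut(C_4) × Aut(C_5) = D_4 × D_5 of order 8·10 = 80.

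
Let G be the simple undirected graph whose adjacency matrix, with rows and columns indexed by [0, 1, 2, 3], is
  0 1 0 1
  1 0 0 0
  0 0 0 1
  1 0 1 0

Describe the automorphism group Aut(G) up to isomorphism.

The degree sequence is [2, 1, 1, 2]; the two degree-1 vertices 1 and 2 are the ends of a path, so G = P_4. The only nontrivial automorphism of a path is the end-to-end reflection, so Aut(G) ≅ Z_2.

the cyclic group of order 2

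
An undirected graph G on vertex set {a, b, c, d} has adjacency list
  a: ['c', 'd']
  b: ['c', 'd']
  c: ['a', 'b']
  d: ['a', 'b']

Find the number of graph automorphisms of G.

G is 2-regular and bipartite with parts {c, d} and {a, b} (each part is independent and every cross-pair is an edge), so G = K_{2,2}. Each part can be permuted independently (S_2 × S_2) and the two equal-size parts can also be swapped, giving (S_2 × S_2) ⋊ Z_2 of order 2·(2!)² = 8.

8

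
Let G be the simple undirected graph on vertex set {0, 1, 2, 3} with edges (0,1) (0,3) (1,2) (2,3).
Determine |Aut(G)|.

8

Every vertex has degree 2 and the graph is connected, so G is the 4-cycle C_4. C_4 has 4 rotations and 4 reflections, so Aut(C_4) ≅ D_4 of order 8.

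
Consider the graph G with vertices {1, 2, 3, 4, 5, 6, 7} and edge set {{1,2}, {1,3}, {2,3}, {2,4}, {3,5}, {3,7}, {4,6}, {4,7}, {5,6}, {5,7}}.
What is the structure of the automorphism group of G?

the trivial group

The degree sequence is [2, 3, 4, 3, 3, 2, 3]. Checking the degree-preserving permutations of the vertex set shows that none except the identity preserves every edge, so Aut(G) is trivial.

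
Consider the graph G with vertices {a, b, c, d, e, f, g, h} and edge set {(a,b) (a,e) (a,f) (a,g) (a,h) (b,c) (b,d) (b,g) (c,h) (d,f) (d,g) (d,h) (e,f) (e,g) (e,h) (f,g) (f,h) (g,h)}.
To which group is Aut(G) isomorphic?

The degree sequence is [5, 4, 2, 4, 4, 5, 6, 6]. Checking the degree-preserving permutations of the vertex set shows that none except the identity preserves every edge, so Aut(G) is trivial.

{e}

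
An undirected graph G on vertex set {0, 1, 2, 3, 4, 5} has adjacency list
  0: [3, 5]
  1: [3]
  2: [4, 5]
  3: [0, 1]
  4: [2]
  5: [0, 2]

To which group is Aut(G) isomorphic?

Z_2

The degree sequence is [2, 1, 2, 2, 1, 2]; the two degree-1 vertices 1 and 4 are the ends of a path, so G = P_6. The only nontrivial automorphism of a path is the end-to-end reflection, so Aut(G) ≅ Z_2.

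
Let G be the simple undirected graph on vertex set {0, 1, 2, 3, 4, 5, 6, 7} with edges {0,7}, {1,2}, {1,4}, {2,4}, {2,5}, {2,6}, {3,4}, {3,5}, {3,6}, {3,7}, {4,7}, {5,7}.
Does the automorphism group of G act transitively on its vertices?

Vertex 0 is the only vertex of degree 1, so every automorphism fixes it; G is not vertex-transitive.

No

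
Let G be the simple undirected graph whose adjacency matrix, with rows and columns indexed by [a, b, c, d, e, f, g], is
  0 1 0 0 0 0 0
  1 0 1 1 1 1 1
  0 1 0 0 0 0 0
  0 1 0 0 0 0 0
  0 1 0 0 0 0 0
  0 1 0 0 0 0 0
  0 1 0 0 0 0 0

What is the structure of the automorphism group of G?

the symmetric group on 6 letters

Vertex b has degree 6 and every other vertex has degree 1, so G is the star K_{1,6} with centre b. Any automorphism fixes the centre and permutes the 6 leaves freely, so Aut(G) ≅ S_6 of order 6! = 720.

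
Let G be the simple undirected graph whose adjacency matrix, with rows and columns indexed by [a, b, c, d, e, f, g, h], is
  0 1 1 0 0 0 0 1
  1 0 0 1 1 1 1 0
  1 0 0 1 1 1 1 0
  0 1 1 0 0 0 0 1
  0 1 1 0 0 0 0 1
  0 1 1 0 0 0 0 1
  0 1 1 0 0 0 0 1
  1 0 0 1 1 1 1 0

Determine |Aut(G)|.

720

The vertices split by degree into {b, c, h} (degree 5) and {a, d, e, f, g} (degree 3); every edge runs between the two parts, so G is the complete bipartite graph K_{3,5}. Automorphisms preserve the bipartition setwise (since the parts differ in size) and act as S_5 × S_3 within it; |Aut| = 720.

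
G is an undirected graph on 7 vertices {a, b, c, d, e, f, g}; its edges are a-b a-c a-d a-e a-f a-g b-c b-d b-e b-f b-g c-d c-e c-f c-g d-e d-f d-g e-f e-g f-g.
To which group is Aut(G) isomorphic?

Every vertex has degree 6, so G is the complete graph K_7. Every bijection on the vertex set is an automorphism of K_7; hence Aut(K_7) ≅ S_7, order 5040.

the symmetric group on 7 letters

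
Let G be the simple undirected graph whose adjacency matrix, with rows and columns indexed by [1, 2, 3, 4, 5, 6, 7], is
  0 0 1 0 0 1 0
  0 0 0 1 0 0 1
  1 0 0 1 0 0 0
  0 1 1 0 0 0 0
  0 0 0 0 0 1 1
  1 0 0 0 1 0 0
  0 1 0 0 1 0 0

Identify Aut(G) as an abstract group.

G is 2-regular and connected on 7 vertices, i.e. the cycle C_7. The automorphisms of the 7-cycle are exactly the symmetries of a regular 7-gon: the dihedral group D_7, |D_7| = 14.

the dihedral group of order 14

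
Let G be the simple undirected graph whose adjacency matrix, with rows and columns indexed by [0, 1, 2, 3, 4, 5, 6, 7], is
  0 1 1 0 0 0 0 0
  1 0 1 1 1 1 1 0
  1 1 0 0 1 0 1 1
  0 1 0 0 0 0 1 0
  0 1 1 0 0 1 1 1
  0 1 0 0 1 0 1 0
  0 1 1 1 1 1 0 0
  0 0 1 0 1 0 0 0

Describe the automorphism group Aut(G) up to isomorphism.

{e}

The degree sequence is [2, 6, 5, 2, 5, 3, 5, 2]. Checking the degree-preserving permutations of the vertex set shows that none except the identity preserves every edge, so Aut(G) is trivial.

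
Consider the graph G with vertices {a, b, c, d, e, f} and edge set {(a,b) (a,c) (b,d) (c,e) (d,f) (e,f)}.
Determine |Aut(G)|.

12

G is 2-regular and connected on 6 vertices, i.e. the cycle C_6. C_6 has 6 rotations and 6 reflections, so Aut(C_6) ≅ D_6 of order 12.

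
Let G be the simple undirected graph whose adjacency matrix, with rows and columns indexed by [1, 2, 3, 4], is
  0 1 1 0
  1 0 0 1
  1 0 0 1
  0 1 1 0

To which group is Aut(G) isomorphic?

G is 2-regular and connected on 4 vertices, i.e. the cycle C_4. C_4 has 4 rotations and 4 reflections, so Aut(C_4) ≅ D_4 of order 8.

D_4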